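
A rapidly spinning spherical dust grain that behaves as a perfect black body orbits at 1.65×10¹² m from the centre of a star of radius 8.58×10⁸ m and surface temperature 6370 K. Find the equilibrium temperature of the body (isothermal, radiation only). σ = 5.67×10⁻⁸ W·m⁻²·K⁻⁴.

The star's surface emits σT_*⁴; at distance d the flux is S = σT_*⁴(R_*/d)².
S = 5.67×10⁻⁸·(6370)⁴·(8.58×10⁸/1.65×10¹²)² = 25.24 W/m².
For an isothermal sphere T⁴ = (1−a)S/(4σ) = 1.113×10⁸ K⁴.

T ≈ 103 K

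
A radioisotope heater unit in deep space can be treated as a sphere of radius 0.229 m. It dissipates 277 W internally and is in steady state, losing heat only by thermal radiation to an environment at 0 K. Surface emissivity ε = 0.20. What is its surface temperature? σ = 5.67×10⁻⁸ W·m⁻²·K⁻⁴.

Steady state: internal power = radiated power, P = εσA T⁴.
Radiating area A = 4πr² = 0.6590 m².
T⁴ = P/(εσA) = 277/(0.20·5.67×10⁻⁸·0.6590) = 3.707×10¹⁰ K⁴.
T = (3.707×10¹⁰)^(1/4).

T ≈ 439 K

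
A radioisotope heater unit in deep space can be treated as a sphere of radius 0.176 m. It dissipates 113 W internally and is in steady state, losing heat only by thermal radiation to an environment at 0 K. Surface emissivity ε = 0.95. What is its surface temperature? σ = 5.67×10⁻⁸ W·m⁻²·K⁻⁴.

T ≈ 271 K

Steady state: internal power = radiated power, P = εσA T⁴.
Radiating area A = 4πr² = 0.3893 m².
T⁴ = P/(εσA) = 113/(0.95·5.67×10⁻⁸·0.3893) = 5.389×10⁹ K⁴.
T = (5.389×10⁹)^(1/4).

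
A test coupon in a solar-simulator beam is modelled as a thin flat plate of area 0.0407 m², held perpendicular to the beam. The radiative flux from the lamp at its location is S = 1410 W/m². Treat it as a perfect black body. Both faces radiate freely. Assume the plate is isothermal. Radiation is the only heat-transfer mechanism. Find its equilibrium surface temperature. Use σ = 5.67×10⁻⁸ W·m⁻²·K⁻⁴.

T ≈ 334 K

At equilibrium, absorbed power = emitted power.
Absorbing cross-section = A = 0.04070 m²; emitting surface = 2A = 0.08140 m² (ratio 2).
S·A_cross = εσ·A_surf·T⁴  ⇒  T⁴ = S/(2σ).
T⁴ = 1.00·1410/(2·5.67×10⁻⁸) = 1.243×10¹⁰ K⁴.
T = (1.243×10¹⁰)^(1/4).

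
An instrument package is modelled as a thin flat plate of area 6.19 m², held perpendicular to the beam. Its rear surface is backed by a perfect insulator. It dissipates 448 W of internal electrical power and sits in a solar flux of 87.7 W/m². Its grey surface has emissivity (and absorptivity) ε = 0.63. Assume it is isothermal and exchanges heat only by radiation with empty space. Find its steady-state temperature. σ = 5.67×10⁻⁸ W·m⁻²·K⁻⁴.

T ≈ 244 K

At steady state, absorbed solar power + internal power = radiated power.
Absorbed: α·S·A_cross = 0.63·87.7·6.190 = 342.0 W (cross-section A).
Total input = 342.0 + 448 = 790.0 W.
Radiated: εσ·A_surf·T⁴ with A_surf = A = 6.190 m².
T⁴ = 790.0/(0.63·5.67×10⁻⁸·6.190) = 3.573×10⁹ K⁴.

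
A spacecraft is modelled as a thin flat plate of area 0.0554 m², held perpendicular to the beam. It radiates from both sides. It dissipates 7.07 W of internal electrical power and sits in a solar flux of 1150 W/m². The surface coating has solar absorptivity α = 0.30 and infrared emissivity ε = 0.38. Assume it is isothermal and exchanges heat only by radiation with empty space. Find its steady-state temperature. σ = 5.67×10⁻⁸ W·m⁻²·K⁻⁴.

At steady state, absorbed solar power + internal power = radiated power.
Absorbed: α·S·A_cross = 0.30·1150·0.05540 = 19.11 W (cross-section A).
Total input = 19.11 + 7.07 = 26.18 W.
Radiated: εσ·A_surf·T⁴ with A_surf = 2A = 0.1108 m².
T⁴ = 26.18/(0.38·5.67×10⁻⁸·0.1108) = 1.097×10¹⁰ K⁴.

T ≈ 324 K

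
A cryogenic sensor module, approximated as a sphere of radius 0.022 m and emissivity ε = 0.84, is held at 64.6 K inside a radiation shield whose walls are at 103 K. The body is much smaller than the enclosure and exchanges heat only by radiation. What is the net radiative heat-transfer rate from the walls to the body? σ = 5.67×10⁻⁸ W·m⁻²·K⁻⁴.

P_net ≈ 0.0276 W

For a small grey body in a large enclosure: P_net = εσA(T_body⁴ − T_wall⁴).
A = 4πr² = 0.006082 m²; T_body⁴ − T_wall⁴ = 1.742×10⁷ − 1.126×10⁸ = -9.514×10⁷ K⁴.
|P_net| = 0.84·5.67×10⁻⁸·0.006082·9.514×10⁷.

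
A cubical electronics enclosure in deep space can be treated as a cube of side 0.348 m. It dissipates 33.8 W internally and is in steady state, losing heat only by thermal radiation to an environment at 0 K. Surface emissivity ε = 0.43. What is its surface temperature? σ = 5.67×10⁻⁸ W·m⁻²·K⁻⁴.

Steady state: internal power = radiated power, P = εσA T⁴.
Radiating area A = 6L² = 0.7266 m².
T⁴ = P/(εσA) = 33.8/(0.43·5.67×10⁻⁸·0.7266) = 1.908×10⁹ K⁴.
T = (1.908×10⁹)^(1/4).

T ≈ 209 K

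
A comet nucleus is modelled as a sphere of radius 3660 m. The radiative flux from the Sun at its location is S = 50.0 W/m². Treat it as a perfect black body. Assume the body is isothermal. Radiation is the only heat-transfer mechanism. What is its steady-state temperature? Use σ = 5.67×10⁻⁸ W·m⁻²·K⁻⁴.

At equilibrium, absorbed power = emitted power.
Absorbing cross-section = πr² = 4.208×10⁷ m²; emitting surface = 4πr² = 1.683×10⁸ m² (ratio 4).
S·A_cross = εσ·A_surf·T⁴  ⇒  T⁴ = S/(4σ).
T⁴ = 1.00·50.0/(4·5.67×10⁻⁸) = 2.205×10⁸ K⁴.
T = (2.205×10⁸)^(1/4).

T ≈ 122 K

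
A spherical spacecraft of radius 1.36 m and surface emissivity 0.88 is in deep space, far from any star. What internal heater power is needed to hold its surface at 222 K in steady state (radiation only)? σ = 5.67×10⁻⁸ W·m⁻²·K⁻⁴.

P = εσ·4πr²·T⁴.
4πr² = 23.24 m²; T⁴ = 2.429×10⁹ K⁴.
P = 0.88·5.67×10⁻⁸·23.24·2.429×10⁹.

P ≈ 2820 W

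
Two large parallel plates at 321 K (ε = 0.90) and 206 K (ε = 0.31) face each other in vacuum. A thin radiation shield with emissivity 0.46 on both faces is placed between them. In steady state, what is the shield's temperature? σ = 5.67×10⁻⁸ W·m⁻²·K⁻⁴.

T_s ≈ 295 K

In steady state the net flux on the hot side equals that on the cold side.
σ(T₁⁴−T_s⁴)/D₁ = σ(T_s⁴−T₂⁴)/D₂, with D₁ = 1/ε₁+1/ε_s−1 = 2.285, D₂ = 1/ε_s+1/ε₂−1 = 4.400.
Solve for T_s⁴: T_s⁴ = (D₂·T₁⁴ + D₁·T₂⁴)/(D₁+D₂) = 7.604×10⁹ K⁴.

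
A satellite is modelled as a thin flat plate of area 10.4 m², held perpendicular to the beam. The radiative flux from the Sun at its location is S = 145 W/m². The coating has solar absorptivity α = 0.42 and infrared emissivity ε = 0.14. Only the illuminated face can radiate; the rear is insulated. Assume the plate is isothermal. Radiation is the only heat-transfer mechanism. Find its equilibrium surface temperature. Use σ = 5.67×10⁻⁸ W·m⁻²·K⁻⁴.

At equilibrium, absorbed power = emitted power.
Absorbing cross-section = A = 10.40 m²; emitting surface = A = 10.40 m² (ratio 1).
αS·A_cross = εσ·A_surf·T⁴  ⇒  T⁴ = αS/(ε·1σ).
T⁴ = 0.420·145/(0.14·1·5.67×10⁻⁸) = 7.672×10⁹ K⁴.
T = (7.672×10⁹)^(1/4).

T ≈ 296 K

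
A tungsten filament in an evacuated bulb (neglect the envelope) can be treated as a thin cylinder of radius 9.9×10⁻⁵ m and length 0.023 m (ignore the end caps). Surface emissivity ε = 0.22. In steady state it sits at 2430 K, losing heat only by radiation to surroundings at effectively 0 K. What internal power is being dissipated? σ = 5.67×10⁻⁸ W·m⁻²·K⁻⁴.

Steady state: P = εσA T⁴.
A = 2πrL = 1.431×10⁻⁵ m²; T⁴ = (2430)⁴ = 3.487×10¹³ K⁴.
P = 0.22 × 5.67×10⁻⁸ × 1.431×10⁻⁵ × 3.487×10¹³.

P ≈ 6.22 W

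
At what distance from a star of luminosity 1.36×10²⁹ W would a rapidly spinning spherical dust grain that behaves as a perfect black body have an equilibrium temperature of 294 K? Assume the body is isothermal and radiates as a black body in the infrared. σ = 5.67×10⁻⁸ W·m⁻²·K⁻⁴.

d ≈ 2.53×10¹² m

For an isothermal black-emitting sphere, (1−a)S·πr² = σ·4πr²·T⁴ ⇒ S = 4σT⁴/(1−a).
S = 4·5.67×10⁻⁸·(294)⁴/1.00 = 1694 W/m².
Flux falls as S = L/(4πd²), so d = √(L/(4πS)) = √(1.36×10²⁹/(4π·1694)).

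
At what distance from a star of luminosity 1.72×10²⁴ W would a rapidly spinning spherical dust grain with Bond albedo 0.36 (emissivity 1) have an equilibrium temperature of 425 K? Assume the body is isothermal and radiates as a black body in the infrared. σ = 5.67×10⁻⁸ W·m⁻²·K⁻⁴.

For an isothermal black-emitting sphere, (1−a)S·πr² = σ·4πr²·T⁴ ⇒ S = 4σT⁴/(1−a).
S = 4·5.67×10⁻⁸·(425)⁴/0.640 = 11560 W/m².
Flux falls as S = L/(4πd²), so d = √(L/(4πS)) = √(1.72×10²⁴/(4π·11560)).

d ≈ 3.44×10⁹ m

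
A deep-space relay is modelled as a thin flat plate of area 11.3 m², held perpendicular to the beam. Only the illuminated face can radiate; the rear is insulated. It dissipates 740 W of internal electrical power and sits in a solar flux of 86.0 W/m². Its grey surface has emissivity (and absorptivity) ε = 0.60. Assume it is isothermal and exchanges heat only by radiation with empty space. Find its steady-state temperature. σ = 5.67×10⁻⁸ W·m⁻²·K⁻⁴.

T ≈ 242 K

At steady state, absorbed solar power + internal power = radiated power.
Absorbed: α·S·A_cross = 0.60·86.0·11.30 = 583.1 W (cross-section A).
Total input = 583.1 + 740 = 1323 W.
Radiated: εσ·A_surf·T⁴ with A_surf = A = 11.30 m².
T⁴ = 1323/(0.60·5.67×10⁻⁸·11.30) = 3.442×10⁹ K⁴.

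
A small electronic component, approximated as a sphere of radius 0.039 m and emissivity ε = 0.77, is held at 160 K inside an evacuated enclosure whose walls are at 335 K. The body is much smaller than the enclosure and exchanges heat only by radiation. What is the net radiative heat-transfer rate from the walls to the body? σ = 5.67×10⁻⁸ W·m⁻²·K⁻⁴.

For a small grey body in a large enclosure: P_net = εσA(T_body⁴ − T_wall⁴).
A = 4πr² = 0.01911 m²; T_body⁴ − T_wall⁴ = 6.554×10⁸ − 1.259×10¹⁰ = -1.194×10¹⁰ K⁴.
|P_net| = 0.77·5.67×10⁻⁸·0.01911·1.194×10¹⁰.

P_net ≈ 9.96 W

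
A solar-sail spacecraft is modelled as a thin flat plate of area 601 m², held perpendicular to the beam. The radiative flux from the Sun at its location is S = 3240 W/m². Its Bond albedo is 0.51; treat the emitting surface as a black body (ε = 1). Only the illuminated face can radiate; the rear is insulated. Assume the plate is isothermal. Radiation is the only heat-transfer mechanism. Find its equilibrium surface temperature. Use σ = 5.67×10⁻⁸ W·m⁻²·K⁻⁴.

At equilibrium, absorbed power = emitted power.
Absorbing cross-section = A = 601.0 m²; emitting surface = A = 601.0 m² (ratio 1).
(1−a)S·A_cross = εσ·A_surf·T⁴  ⇒  T⁴ = (1−a)S/(1σ).
T⁴ = 0.490·3240/(1·5.67×10⁻⁸) = 2.800×10¹⁰ K⁴.
T = (2.800×10¹⁰)^(1/4).

T ≈ 409 K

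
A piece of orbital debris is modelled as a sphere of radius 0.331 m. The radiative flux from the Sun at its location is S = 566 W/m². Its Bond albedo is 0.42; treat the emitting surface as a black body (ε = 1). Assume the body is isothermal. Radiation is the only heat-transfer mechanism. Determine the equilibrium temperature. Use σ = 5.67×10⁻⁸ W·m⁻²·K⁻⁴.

At equilibrium, absorbed power = emitted power.
Absorbing cross-section = πr² = 0.3442 m²; emitting surface = 4πr² = 1.377 m² (ratio 4).
(1−a)S·A_cross = εσ·A_surf·T⁴  ⇒  T⁴ = (1−a)S/(4σ).
T⁴ = 0.580·566/(4·5.67×10⁻⁸) = 1.447×10⁹ K⁴.
T = (1.447×10⁹)^(1/4).

T ≈ 195 K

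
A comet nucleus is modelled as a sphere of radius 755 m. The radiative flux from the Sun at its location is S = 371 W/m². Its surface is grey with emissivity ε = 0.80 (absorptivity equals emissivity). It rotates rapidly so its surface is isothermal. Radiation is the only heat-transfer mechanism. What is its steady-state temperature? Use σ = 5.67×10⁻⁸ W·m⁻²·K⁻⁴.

At equilibrium, absorbed power = emitted power.
Absorbing cross-section = πr² = 1.791×10⁶ m²; emitting surface = 4πr² = 7.163×10⁶ m² (ratio 4).
εS·A_cross = εσ·A_surf·T⁴  ⇒  T⁴ = S/(4σ)   (ε cancels).
T⁴ = 371/(4·5.67×10⁻⁸) = 1.636×10⁹ K⁴.
T = (1.636×10⁹)^(1/4).

T ≈ 201 K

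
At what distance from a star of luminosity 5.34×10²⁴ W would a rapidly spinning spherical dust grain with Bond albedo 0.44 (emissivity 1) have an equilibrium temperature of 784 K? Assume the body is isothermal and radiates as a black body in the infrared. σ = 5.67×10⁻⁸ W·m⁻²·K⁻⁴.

d ≈ 1.67×10⁹ m

For an isothermal black-emitting sphere, (1−a)S·πr² = σ·4πr²·T⁴ ⇒ S = 4σT⁴/(1−a).
S = 4·5.67×10⁻⁸·(784)⁴/0.560 = 1.530×10⁵ W/m².
Flux falls as S = L/(4πd²), so d = √(L/(4πS)) = √(5.34×10²⁴/(4π·1.530×10⁵)).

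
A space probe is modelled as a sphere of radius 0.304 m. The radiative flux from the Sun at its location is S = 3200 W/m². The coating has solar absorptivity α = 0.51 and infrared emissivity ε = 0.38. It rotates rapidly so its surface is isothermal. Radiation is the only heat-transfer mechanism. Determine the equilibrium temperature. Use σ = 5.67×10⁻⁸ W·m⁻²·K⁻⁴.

T ≈ 371 K

At equilibrium, absorbed power = emitted power.
Absorbing cross-section = πr² = 0.2903 m²; emitting surface = 4πr² = 1.161 m² (ratio 4).
αS·A_cross = εσ·A_surf·T⁴  ⇒  T⁴ = αS/(ε·4σ).
T⁴ = 0.510·3200/(0.38·4·5.67×10⁻⁸) = 1.894×10¹⁰ K⁴.
T = (1.894×10¹⁰)^(1/4).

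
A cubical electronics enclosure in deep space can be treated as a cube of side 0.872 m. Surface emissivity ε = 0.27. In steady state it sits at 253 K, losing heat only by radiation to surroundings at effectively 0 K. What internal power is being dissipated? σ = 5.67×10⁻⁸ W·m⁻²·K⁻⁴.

Steady state: P = εσA T⁴.
A = 6L² = 4.562 m²; T⁴ = (253)⁴ = 4.097×10⁹ K⁴.
P = 0.27 × 5.67×10⁻⁸ × 4.562 × 4.097×10⁹.

P ≈ 286 W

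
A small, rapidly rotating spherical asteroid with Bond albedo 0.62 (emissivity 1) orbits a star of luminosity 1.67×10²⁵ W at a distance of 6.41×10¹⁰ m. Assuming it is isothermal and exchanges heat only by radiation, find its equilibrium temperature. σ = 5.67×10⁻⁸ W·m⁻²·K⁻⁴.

T ≈ 153 K

First find the stellar flux at distance d: S = L/(4πd²) = 1.67×10²⁵/(4π·(6.41×10¹⁰)²) = 323.4 W/m².
For an isothermal sphere, absorbed (1−a)S·πr² = emitted σ·4πr²·T⁴, so T⁴ = (1−a)S/(4σ).
T⁴ = 0.380·323.4/(4·5.67×10⁻⁸) = 5.419×10⁸ K⁴.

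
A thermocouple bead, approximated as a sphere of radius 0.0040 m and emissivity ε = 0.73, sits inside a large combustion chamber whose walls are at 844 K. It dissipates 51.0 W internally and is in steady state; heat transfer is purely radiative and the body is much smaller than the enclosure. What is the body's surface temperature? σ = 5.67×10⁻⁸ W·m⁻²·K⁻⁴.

For a small grey body in a large enclosure, net radiated power = εσA(T⁴ − T_w⁴).
Steady state: P = εσA(T⁴ − T_w⁴) with A = 4πr² = 2.011×10⁻⁴ m².
T⁴ = P/(εσA) + T_w⁴ = 51.0/(0.73·5.67×10⁻⁸·2.011×10⁻⁴) + (844)⁴
    = 6.128×10¹² + 5.074×10¹¹ = 6.636×10¹² K⁴.

T ≈ 1600 K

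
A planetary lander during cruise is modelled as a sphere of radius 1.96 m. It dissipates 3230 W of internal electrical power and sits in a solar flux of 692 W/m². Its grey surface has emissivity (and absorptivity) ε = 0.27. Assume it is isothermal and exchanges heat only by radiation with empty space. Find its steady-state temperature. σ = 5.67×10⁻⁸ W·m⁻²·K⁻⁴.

At steady state, absorbed solar power + internal power = radiated power.
Absorbed: α·S·A_cross = 0.27·692·12.07 = 2255 W (cross-section πr²).
Total input = 2255 + 3230 = 5485 W.
Radiated: εσ·A_surf·T⁴ with A_surf = 4πr² = 48.27 m².
T⁴ = 5485/(0.27·5.67×10⁻⁸·48.27) = 7.422×10⁹ K⁴.

T ≈ 294 K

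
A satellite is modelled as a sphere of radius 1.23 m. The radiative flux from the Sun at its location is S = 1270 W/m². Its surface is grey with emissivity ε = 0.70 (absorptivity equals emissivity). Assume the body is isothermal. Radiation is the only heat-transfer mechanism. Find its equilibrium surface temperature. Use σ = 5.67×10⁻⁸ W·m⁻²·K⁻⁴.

T ≈ 274 K

At equilibrium, absorbed power = emitted power.
Absorbing cross-section = πr² = 4.753 m²; emitting surface = 4πr² = 19.01 m² (ratio 4).
εS·A_cross = εσ·A_surf·T⁴  ⇒  T⁴ = S/(4σ)   (ε cancels).
T⁴ = 1270/(4·5.67×10⁻⁸) = 5.600×10⁹ K⁴.
T = (5.600×10⁹)^(1/4).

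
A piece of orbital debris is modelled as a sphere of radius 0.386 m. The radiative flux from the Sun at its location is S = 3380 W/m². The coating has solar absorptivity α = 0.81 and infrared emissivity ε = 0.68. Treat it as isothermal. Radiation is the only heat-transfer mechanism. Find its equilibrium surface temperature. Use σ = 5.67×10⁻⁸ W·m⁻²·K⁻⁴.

At equilibrium, absorbed power = emitted power.
Absorbing cross-section = πr² = 0.4681 m²; emitting surface = 4πr² = 1.872 m² (ratio 4).
αS·A_cross = εσ·A_surf·T⁴  ⇒  T⁴ = αS/(ε·4σ).
T⁴ = 0.810·3380/(0.68·4·5.67×10⁻⁸) = 1.775×10¹⁰ K⁴.
T = (1.775×10¹⁰)^(1/4).

T ≈ 365 K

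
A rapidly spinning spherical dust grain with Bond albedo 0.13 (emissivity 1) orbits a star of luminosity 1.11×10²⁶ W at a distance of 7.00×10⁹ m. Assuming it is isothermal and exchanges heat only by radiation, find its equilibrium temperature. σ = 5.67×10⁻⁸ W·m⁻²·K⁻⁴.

First find the stellar flux at distance d: S = L/(4πd²) = 1.11×10²⁶/(4π·(7.00×10⁹)²) = 1.803×10⁵ W/m².
For an isothermal sphere, absorbed (1−a)S·πr² = emitted σ·4πr²·T⁴, so T⁴ = (1−a)S/(4σ).
T⁴ = 0.870·1.803×10⁵/(4·5.67×10⁻⁸) = 6.915×10¹¹ K⁴.

T ≈ 912 K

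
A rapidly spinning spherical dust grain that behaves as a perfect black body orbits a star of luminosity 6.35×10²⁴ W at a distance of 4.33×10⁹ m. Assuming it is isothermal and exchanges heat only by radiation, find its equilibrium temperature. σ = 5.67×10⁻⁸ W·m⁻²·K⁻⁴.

T ≈ 587 K

First find the stellar flux at distance d: S = L/(4πd²) = 6.35×10²⁴/(4π·(4.33×10⁹)²) = 26950 W/m².
For an isothermal sphere, absorbed (1−a)S·πr² = emitted σ·4πr²·T⁴, so T⁴ = (1−a)S/(4σ).
T⁴ = 1.00·26950/(4·5.67×10⁻⁸) = 1.188×10¹¹ K⁴.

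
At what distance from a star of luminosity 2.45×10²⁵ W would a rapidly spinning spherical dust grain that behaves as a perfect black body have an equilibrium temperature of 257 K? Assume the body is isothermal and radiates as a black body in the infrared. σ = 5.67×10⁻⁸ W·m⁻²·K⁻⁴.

For an isothermal black-emitting sphere, (1−a)S·πr² = σ·4πr²·T⁴ ⇒ S = 4σT⁴/(1−a).
S = 4·5.67×10⁻⁸·(257)⁴/1.00 = 989.4 W/m².
Flux falls as S = L/(4πd²), so d = √(L/(4πS)) = √(2.45×10²⁵/(4π·989.4)).

d ≈ 4.44×10¹⁰ m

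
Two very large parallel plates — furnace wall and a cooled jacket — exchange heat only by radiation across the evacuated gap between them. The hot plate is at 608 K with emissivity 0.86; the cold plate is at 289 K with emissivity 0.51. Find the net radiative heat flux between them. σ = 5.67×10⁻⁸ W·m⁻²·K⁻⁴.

For two infinite grey parallel plates, q = σ(T₁⁴ − T₂⁴)/(1/ε₁ + 1/ε₂ − 1).
T₁⁴ − T₂⁴ = 1.367×10¹¹ − 6.976×10⁹ = 1.297×10¹¹ K⁴.
1/ε₁ + 1/ε₂ − 1 = 1.163 + 1.961 − 1 = 2.124.
q = 5.67×10⁻⁸ × 1.297×10¹¹ / 2.124.

q ≈ 3460 W/m²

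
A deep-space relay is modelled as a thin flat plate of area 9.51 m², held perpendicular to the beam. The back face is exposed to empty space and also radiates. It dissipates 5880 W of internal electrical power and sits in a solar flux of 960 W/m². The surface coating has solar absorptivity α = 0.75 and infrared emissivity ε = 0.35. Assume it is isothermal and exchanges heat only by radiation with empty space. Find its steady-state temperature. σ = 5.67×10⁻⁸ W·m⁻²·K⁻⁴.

T ≈ 429 K

At steady state, absorbed solar power + internal power = radiated power.
Absorbed: α·S·A_cross = 0.75·960·9.510 = 6847 W (cross-section A).
Total input = 6847 + 5880 = 12730 W.
Radiated: εσ·A_surf·T⁴ with A_surf = 2A = 19.02 m².
T⁴ = 12730/(0.35·5.67×10⁻⁸·19.02) = 3.372×10¹⁰ K⁴.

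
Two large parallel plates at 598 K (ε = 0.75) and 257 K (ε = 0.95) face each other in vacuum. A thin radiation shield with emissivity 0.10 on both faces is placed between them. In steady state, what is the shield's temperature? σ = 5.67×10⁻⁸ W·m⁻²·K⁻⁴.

In steady state the net flux on the hot side equals that on the cold side.
σ(T₁⁴−T_s⁴)/D₁ = σ(T_s⁴−T₂⁴)/D₂, with D₁ = 1/ε₁+1/ε_s−1 = 10.33, D₂ = 1/ε_s+1/ε₂−1 = 10.05.
Solve for T_s⁴: T_s⁴ = (D₂·T₁⁴ + D₁·T₂⁴)/(D₁+D₂) = 6.527×10¹⁰ K⁴.

T_s ≈ 505 K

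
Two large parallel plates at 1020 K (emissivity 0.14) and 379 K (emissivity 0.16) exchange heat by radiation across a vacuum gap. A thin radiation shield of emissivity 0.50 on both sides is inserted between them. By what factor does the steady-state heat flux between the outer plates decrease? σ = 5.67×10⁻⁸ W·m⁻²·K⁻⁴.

Without shield: q₀ = σΔ(T⁴)/(1/ε₁+1/ε₂−1) with denominator 12.39.
With shield the two gaps are in series; the resistances add: (1/ε₁+1/ε_s−1)+(1/ε_s+1/ε₂−1) = 8.143+7.250 = 15.39.
Heat-flux ratio q₀/q = 15.39/12.39.

factor ≈ 1.24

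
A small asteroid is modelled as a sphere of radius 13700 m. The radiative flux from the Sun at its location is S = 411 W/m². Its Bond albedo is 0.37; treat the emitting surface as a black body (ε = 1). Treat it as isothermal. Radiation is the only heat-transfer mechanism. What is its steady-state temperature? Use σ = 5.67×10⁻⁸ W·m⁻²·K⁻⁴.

T ≈ 184 K

At equilibrium, absorbed power = emitted power.
Absorbing cross-section = πr² = 5.896×10⁸ m²; emitting surface = 4πr² = 2.359×10⁹ m² (ratio 4).
(1−a)S·A_cross = εσ·A_surf·T⁴  ⇒  T⁴ = (1−a)S/(4σ).
T⁴ = 0.630·411/(4·5.67×10⁻⁸) = 1.142×10⁹ K⁴.
T = (1.142×10⁹)^(1/4).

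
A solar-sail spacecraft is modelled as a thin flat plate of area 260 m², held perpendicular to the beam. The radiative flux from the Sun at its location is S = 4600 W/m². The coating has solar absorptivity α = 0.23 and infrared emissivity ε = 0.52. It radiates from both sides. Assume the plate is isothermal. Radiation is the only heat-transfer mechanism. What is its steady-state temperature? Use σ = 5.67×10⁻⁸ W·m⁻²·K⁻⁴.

T ≈ 366 K

At equilibrium, absorbed power = emitted power.
Absorbing cross-section = A = 260.0 m²; emitting surface = 2A = 520.0 m² (ratio 2).
αS·A_cross = εσ·A_surf·T⁴  ⇒  T⁴ = αS/(ε·2σ).
T⁴ = 0.230·4600/(0.52·2·5.67×10⁻⁸) = 1.794×10¹⁰ K⁴.
T = (1.794×10¹⁰)^(1/4).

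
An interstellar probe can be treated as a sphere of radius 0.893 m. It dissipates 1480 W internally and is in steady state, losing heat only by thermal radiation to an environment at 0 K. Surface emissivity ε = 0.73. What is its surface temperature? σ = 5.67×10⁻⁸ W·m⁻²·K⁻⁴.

Steady state: internal power = radiated power, P = εσA T⁴.
Radiating area A = 4πr² = 10.02 m².
T⁴ = P/(εσA) = 1480/(0.73·5.67×10⁻⁸·10.02) = 3.568×10⁹ K⁴.
T = (3.568×10⁹)^(1/4).

T ≈ 244 K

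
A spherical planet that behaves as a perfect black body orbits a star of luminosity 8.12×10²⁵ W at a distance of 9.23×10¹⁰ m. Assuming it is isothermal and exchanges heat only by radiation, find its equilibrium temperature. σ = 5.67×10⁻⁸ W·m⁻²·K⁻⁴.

T ≈ 240 K

First find the stellar flux at distance d: S = L/(4πd²) = 8.12×10²⁵/(4π·(9.23×10¹⁰)²) = 758.5 W/m².
For an isothermal sphere, absorbed (1−a)S·πr² = emitted σ·4πr²·T⁴, so T⁴ = (1−a)S/(4σ).
T⁴ = 1.00·758.5/(4·5.67×10⁻⁸) = 3.344×10⁹ K⁴.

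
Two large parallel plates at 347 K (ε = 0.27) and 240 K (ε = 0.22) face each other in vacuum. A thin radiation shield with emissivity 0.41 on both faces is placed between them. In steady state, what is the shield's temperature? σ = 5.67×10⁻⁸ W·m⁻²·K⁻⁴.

T_s ≈ 311 K

In steady state the net flux on the hot side equals that on the cold side.
σ(T₁⁴−T_s⁴)/D₁ = σ(T_s⁴−T₂⁴)/D₂, with D₁ = 1/ε₁+1/ε_s−1 = 5.143, D₂ = 1/ε_s+1/ε₂−1 = 5.984.
Solve for T_s⁴: T_s⁴ = (D₂·T₁⁴ + D₁·T₂⁴)/(D₁+D₂) = 9.331×10⁹ K⁴.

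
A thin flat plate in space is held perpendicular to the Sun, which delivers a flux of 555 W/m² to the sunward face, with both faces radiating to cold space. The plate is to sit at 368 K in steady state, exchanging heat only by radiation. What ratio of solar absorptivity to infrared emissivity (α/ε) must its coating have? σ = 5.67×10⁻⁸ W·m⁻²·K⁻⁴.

α/ε ≈ 3.75

Balance: αS·A = εσ·2A·T⁴ ⇒ α/ε = 2σT⁴/S.
α/ε = 2·5.67×10⁻⁸·(368)⁴/555 = 2·5.67×10⁻⁸·1.834×10¹⁰/555.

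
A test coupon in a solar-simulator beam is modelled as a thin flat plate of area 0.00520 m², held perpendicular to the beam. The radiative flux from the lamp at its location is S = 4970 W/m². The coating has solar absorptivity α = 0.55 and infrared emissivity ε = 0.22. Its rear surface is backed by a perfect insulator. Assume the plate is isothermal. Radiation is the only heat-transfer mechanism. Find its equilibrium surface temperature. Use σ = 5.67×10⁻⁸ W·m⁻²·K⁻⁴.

T ≈ 684 K

At equilibrium, absorbed power = emitted power.
Absorbing cross-section = A = 0.005200 m²; emitting surface = A = 0.005200 m² (ratio 1).
αS·A_cross = εσ·A_surf·T⁴  ⇒  T⁴ = αS/(ε·1σ).
T⁴ = 0.550·4970/(0.22·1·5.67×10⁻⁸) = 2.191×10¹¹ K⁴.
T = (2.191×10¹¹)^(1/4).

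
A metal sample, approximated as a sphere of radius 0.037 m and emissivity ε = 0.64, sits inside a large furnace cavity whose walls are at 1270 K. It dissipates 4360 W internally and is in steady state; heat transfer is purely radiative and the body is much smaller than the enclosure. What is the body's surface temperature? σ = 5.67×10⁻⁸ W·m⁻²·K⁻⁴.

For a small grey body in a large enclosure, net radiated power = εσA(T⁴ − T_w⁴).
Steady state: P = εσA(T⁴ − T_w⁴) with A = 4πr² = 0.01720 m².
T⁴ = P/(εσA) + T_w⁴ = 4360/(0.64·5.67×10⁻⁸·0.01720) + (1270)⁴
    = 6.984×10¹² + 2.601×10¹² = 9.586×10¹² K⁴.

T ≈ 1760 K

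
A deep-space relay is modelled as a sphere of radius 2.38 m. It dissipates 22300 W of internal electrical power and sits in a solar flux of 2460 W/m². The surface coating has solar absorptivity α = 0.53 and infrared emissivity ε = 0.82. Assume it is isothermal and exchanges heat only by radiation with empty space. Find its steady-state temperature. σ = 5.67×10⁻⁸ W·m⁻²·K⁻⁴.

T ≈ 342 K

At steady state, absorbed solar power + internal power = radiated power.
Absorbed: α·S·A_cross = 0.53·2460·17.80 = 23200 W (cross-section πr²).
Total input = 23200 + 22300 = 45500 W.
Radiated: εσ·A_surf·T⁴ with A_surf = 4πr² = 71.18 m².
T⁴ = 45500/(0.82·5.67×10⁻⁸·71.18) = 1.375×10¹⁰ K⁴.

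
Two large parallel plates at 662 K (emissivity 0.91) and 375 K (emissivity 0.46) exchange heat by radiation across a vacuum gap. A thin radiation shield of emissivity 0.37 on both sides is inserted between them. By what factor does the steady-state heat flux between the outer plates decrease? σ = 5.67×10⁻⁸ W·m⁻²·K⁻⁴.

factor ≈ 2.94

Without shield: q₀ = σΔ(T⁴)/(1/ε₁+1/ε₂−1) with denominator 2.273.
With shield the two gaps are in series; the resistances add: (1/ε₁+1/ε_s−1)+(1/ε_s+1/ε₂−1) = 2.802+3.877 = 6.678.
Heat-flux ratio q₀/q = 6.678/2.273.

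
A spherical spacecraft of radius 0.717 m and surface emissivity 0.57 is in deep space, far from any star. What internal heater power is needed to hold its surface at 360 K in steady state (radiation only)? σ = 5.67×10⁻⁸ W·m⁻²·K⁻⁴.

P ≈ 3510 W

P = εσ·4πr²·T⁴.
4πr² = 6.460 m²; T⁴ = 1.680×10¹⁰ K⁴.
P = 0.57·5.67×10⁻⁸·6.460·1.680×10¹⁰.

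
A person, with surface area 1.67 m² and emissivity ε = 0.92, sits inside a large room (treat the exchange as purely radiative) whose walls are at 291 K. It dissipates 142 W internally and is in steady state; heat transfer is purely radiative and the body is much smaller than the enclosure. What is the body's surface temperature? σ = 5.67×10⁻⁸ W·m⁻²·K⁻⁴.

For a small grey body in a large enclosure, net radiated power = εσA(T⁴ − T_w⁴).
Steady state: P = εσA(T⁴ − T_w⁴) with A = 1.67 m².
T⁴ = P/(εσA) + T_w⁴ = 142/(0.92·5.67×10⁻⁸·1.670) + (291)⁴
    = 1.630×10⁹ + 7.171×10⁹ = 8.801×10⁹ K⁴.

T ≈ 306 K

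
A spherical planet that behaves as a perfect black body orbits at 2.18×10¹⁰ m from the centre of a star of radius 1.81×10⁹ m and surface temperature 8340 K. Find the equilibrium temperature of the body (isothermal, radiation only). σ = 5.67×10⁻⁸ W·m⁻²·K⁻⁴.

T ≈ 1700 K

The star's surface emits σT_*⁴; at distance d the flux is S = σT_*⁴(R_*/d)².
S = 5.67×10⁻⁸·(8340)⁴·(1.81×10⁹/2.18×10¹⁰)² = 1.891×10⁶ W/m².
For an isothermal sphere T⁴ = (1−a)S/(4σ) = 8.338×10¹² K⁴.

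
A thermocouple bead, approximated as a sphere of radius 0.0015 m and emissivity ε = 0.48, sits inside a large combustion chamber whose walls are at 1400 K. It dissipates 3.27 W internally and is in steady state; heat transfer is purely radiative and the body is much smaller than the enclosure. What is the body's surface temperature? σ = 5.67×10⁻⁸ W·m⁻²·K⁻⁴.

T ≈ 1690 K

For a small grey body in a large enclosure, net radiated power = εσA(T⁴ − T_w⁴).
Steady state: P = εσA(T⁴ − T_w⁴) with A = 4πr² = 2.827×10⁻⁵ m².
T⁴ = P/(εσA) + T_w⁴ = 3.27/(0.48·5.67×10⁻⁸·2.827×10⁻⁵) + (1400)⁴
    = 4.249×10¹² + 3.842×10¹² = 8.091×10¹² K⁴.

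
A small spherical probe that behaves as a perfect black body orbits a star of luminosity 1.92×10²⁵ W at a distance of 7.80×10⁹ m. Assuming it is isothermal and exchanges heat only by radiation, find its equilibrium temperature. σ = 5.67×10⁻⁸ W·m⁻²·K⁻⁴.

First find the stellar flux at distance d: S = L/(4πd²) = 1.92×10²⁵/(4π·(7.80×10⁹)²) = 25110 W/m².
For an isothermal sphere, absorbed (1−a)S·πr² = emitted σ·4πr²·T⁴, so T⁴ = (1−a)S/(4σ).
T⁴ = 1.00·25110/(4·5.67×10⁻⁸) = 1.107×10¹¹ K⁴.

T ≈ 577 K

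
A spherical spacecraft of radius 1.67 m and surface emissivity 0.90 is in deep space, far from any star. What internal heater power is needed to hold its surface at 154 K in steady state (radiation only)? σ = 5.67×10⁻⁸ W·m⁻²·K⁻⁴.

P ≈ 1010 W

P = εσ·4πr²·T⁴.
4πr² = 35.05 m²; T⁴ = 5.624×10⁸ K⁴.
P = 0.90·5.67×10⁻⁸·35.05·5.624×10⁸.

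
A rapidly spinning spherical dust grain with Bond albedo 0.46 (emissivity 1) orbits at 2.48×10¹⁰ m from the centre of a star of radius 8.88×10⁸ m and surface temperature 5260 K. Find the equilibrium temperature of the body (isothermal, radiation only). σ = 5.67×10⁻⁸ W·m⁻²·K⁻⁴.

T ≈ 603 K

The star's surface emits σT_*⁴; at distance d the flux is S = σT_*⁴(R_*/d)².
S = 5.67×10⁻⁸·(5260)⁴·(8.88×10⁸/2.48×10¹⁰)² = 55650 W/m².
For an isothermal sphere T⁴ = (1−a)S/(4σ) = 1.325×10¹¹ K⁴.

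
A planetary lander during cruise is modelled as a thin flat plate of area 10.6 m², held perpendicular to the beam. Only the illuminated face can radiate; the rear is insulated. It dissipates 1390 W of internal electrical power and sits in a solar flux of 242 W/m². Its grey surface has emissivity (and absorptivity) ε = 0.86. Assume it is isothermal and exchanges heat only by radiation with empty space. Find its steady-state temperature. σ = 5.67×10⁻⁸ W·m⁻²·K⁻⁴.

T ≈ 289 K

At steady state, absorbed solar power + internal power = radiated power.
Absorbed: α·S·A_cross = 0.86·242·10.60 = 2206 W (cross-section A).
Total input = 2206 + 1390 = 3596 W.
Radiated: εσ·A_surf·T⁴ with A_surf = A = 10.60 m².
T⁴ = 3596/(0.86·5.67×10⁻⁸·10.60) = 6.957×10⁹ K⁴.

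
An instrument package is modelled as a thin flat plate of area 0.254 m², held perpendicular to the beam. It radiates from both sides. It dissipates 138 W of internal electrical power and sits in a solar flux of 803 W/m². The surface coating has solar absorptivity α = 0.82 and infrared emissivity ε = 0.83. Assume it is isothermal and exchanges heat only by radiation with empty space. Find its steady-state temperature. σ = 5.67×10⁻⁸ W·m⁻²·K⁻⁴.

At steady state, absorbed solar power + internal power = radiated power.
Absorbed: α·S·A_cross = 0.82·803·0.2540 = 167.2 W (cross-section A).
Total input = 167.2 + 138 = 305.2 W.
Radiated: εσ·A_surf·T⁴ with A_surf = 2A = 0.5080 m².
T⁴ = 305.2/(0.83·5.67×10⁻⁸·0.5080) = 1.277×10¹⁰ K⁴.

T ≈ 336 K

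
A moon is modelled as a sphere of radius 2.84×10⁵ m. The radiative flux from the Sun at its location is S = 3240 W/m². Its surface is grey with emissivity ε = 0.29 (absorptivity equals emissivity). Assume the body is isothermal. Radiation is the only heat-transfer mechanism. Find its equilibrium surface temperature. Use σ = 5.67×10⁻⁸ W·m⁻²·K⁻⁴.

At equilibrium, absorbed power = emitted power.
Absorbing cross-section = πr² = 2.534×10¹¹ m²; emitting surface = 4πr² = 1.014×10¹² m² (ratio 4).
εS·A_cross = εσ·A_surf·T⁴  ⇒  T⁴ = S/(4σ)   (ε cancels).
T⁴ = 3240/(4·5.67×10⁻⁸) = 1.429×10¹⁰ K⁴.
T = (1.429×10¹⁰)^(1/4).

T ≈ 346 K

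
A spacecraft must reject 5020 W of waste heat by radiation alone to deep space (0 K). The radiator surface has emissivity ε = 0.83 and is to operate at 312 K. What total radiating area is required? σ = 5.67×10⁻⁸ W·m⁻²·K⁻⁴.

A ≈ 11.3 m²

P = εσA T⁴ ⇒ A = P/(εσT⁴).
T⁴ = 9.476×10⁹ K⁴.
A = 5020/(0.83 × 5.67×10⁻⁸ × 9.476×10⁹).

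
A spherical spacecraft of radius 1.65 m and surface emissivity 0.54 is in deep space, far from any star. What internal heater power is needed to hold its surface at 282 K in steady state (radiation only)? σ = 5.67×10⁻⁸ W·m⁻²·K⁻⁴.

P = εσ·4πr²·T⁴.
4πr² = 34.21 m²; T⁴ = 6.324×10⁹ K⁴.
P = 0.54·5.67×10⁻⁸·34.21·6.324×10⁹.

P ≈ 6620 W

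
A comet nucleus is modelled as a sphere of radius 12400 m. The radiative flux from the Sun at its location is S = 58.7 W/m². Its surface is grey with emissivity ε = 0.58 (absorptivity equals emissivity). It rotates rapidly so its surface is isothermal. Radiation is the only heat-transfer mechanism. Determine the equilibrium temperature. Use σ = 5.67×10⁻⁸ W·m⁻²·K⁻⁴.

T ≈ 127 K

At equilibrium, absorbed power = emitted power.
Absorbing cross-section = πr² = 4.831×10⁸ m²; emitting surface = 4πr² = 1.932×10⁹ m² (ratio 4).
εS·A_cross = εσ·A_surf·T⁴  ⇒  T⁴ = S/(4σ)   (ε cancels).
T⁴ = 58.7/(4·5.67×10⁻⁸) = 2.588×10⁸ K⁴.
T = (2.588×10⁸)^(1/4).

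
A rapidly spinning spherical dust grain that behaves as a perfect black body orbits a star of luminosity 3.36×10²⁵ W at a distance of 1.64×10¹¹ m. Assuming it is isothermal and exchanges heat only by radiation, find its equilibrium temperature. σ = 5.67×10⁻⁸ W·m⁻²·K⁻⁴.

T ≈ 145 K

First find the stellar flux at distance d: S = L/(4πd²) = 3.36×10²⁵/(4π·(1.64×10¹¹)²) = 99.41 W/m².
For an isothermal sphere, absorbed (1−a)S·πr² = emitted σ·4πr²·T⁴, so T⁴ = (1−a)S/(4σ).
T⁴ = 1.00·99.41/(4·5.67×10⁻⁸) = 4.383×10⁸ K⁴.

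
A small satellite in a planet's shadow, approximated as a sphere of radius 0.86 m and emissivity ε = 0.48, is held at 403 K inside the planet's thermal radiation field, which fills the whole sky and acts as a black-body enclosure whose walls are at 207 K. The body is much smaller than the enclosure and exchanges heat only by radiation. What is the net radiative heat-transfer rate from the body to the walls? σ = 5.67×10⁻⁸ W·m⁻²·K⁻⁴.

P_net ≈ 6210 W

For a small grey body in a large enclosure: P_net = εσA(T_body⁴ − T_wall⁴).
A = 4πr² = 9.294 m²; T_body⁴ − T_wall⁴ = 2.638×10¹⁰ − 1.836×10⁹ = 2.454×10¹⁰ K⁴.
|P_net| = 0.48·5.67×10⁻⁸·9.294·2.454×10¹⁰.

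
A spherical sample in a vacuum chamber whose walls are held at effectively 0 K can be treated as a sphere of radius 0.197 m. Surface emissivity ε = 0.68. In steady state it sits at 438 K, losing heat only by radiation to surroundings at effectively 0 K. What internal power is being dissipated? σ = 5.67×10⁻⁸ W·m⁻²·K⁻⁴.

P ≈ 692 W

Steady state: P = εσA T⁴.
A = 4πr² = 0.4877 m²; T⁴ = (438)⁴ = 3.680×10¹⁰ K⁴.
P = 0.68 × 5.67×10⁻⁸ × 0.4877 × 3.680×10¹⁰.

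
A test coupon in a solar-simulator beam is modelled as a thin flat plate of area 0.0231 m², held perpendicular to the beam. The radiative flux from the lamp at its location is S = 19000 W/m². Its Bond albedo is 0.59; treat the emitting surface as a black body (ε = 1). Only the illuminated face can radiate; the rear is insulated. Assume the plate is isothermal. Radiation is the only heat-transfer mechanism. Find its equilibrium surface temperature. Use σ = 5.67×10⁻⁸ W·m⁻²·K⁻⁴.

At equilibrium, absorbed power = emitted power.
Absorbing cross-section = A = 0.02310 m²; emitting surface = A = 0.02310 m² (ratio 1).
(1−a)S·A_cross = εσ·A_surf·T⁴  ⇒  T⁴ = (1−a)S/(1σ).
T⁴ = 0.410·19000/(1·5.67×10⁻⁸) = 1.374×10¹¹ K⁴.
T = (1.374×10¹¹)^(1/4).

T ≈ 609 K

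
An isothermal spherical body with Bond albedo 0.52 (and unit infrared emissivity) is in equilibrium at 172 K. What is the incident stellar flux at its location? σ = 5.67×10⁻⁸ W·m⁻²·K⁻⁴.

(1−a)S·πr² = σ·4πr²·T⁴ ⇒ S = 4σT⁴/(1−a).
S = 4·5.67×10⁻⁸·8.752×10⁸/0.480.

S ≈ 414 W/m²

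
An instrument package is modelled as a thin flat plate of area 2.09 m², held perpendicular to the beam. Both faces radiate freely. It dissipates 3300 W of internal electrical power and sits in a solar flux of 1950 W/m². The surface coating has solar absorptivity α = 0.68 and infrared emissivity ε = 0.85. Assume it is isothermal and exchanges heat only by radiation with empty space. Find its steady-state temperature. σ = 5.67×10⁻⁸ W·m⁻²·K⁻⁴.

T ≈ 417 K

At steady state, absorbed solar power + internal power = radiated power.
Absorbed: α·S·A_cross = 0.68·1950·2.090 = 2771 W (cross-section A).
Total input = 2771 + 3300 = 6071 W.
Radiated: εσ·A_surf·T⁴ with A_surf = 2A = 4.180 m².
T⁴ = 6071/(0.85·5.67×10⁻⁸·4.180) = 3.014×10¹⁰ K⁴.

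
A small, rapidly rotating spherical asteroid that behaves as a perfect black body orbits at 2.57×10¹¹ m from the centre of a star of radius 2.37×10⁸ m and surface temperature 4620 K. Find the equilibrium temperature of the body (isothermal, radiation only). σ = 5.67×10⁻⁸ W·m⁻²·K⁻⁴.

The star's surface emits σT_*⁴; at distance d the flux is S = σT_*⁴(R_*/d)².
S = 5.67×10⁻⁸·(4620)⁴·(2.37×10⁸/2.57×10¹¹)² = 21.97 W/m².
For an isothermal sphere T⁴ = (1−a)S/(4σ) = 9.686×10⁷ K⁴.

T ≈ 99.2 K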